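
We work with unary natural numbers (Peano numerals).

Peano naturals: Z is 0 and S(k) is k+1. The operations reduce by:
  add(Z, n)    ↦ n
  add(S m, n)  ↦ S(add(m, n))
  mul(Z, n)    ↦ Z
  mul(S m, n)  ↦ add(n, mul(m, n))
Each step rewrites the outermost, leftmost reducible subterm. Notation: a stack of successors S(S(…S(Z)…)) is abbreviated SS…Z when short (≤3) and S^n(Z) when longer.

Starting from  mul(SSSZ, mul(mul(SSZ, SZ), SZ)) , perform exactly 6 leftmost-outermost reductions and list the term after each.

Answer: after 6 steps: S(add(add(Z, mul(add(Z, mul(SZ, SZ)), SZ)), mul(SSZ, mul(mul(SSZ, SZ), SZ))))

Derivation:
  start: mul(SSSZ, mul(mul(SSZ, SZ), SZ))
  [1] add(mul(mul(SSZ, SZ), SZ), mul(SSZ, mul(mul(SSZ, SZ), SZ)))
  [2] add(mul(add(SZ, mul(SZ, SZ)), SZ), mul(SSZ, mul(mul(SSZ, SZ), SZ)))
  [3] add(mul(S(add(Z, mul(SZ, SZ))), SZ), mul(SSZ, mul(mul(SSZ, SZ), SZ)))
  [4] add(add(SZ, mul(add(Z, mul(SZ, SZ)), SZ)), mul(SSZ, mul(mul(SSZ, SZ), SZ)))
  [5] add(S(add(Z, mul(add(Z, mul(SZ, SZ)), SZ))), mul(SSZ, mul(mul(SSZ, SZ), SZ)))
  [6] S(add(add(Z, mul(add(Z, mul(SZ, SZ)), SZ)), mul(SSZ, mul(mul(SSZ, SZ), SZ))))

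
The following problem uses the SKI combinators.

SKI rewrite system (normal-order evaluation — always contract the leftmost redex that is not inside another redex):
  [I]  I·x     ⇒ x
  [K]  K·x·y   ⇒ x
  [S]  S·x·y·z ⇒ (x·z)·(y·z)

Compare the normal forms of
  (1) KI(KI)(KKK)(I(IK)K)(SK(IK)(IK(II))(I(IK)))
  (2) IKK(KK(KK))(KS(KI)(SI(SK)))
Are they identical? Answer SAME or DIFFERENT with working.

Term A:
  start: KI(KI)(KKK)(I(IK)K)(SK(IK)(IK(II))(I(IK)))
  [1] I(KKK)(I(IK)K)(SK(IK)(IK(II))(I(IK)))
  [2] KKK(I(IK)K)(SK(IK)(IK(II))(I(IK)))
  [3] K(I(IK)K)(SK(IK)(IK(II))(I(IK)))
  [4] I(IK)K
  [5] IKK
  [6] KK

Term B:
  start: IKK(KK(KK))(KS(KI)(SI(SK)))
  [1] KK(KK(KK))(KS(KI)(SI(SK)))
  [2] K(KS(KI)(SI(SK)))
  [3] K(S(SI(SK)))

Answer: DIFFERENT — A ⇓ KK, B ⇓ K(S(SI(SK)))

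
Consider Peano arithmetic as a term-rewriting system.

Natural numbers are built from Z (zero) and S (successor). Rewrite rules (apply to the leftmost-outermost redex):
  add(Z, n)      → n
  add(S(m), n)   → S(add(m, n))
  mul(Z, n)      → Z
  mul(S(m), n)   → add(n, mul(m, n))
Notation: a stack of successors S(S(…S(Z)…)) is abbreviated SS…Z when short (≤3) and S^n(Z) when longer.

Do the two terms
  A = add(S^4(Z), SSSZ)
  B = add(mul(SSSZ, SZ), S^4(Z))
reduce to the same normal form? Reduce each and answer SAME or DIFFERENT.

Term A:
  start: add(S^4(Z), SSSZ)
  →1  S(add(SSSZ, SSSZ))
  →2  S(S(add(SSZ, SSSZ)))
  →3  S(S(S(add(SZ, SSSZ))))
  →4  S(S(S(S(add(Z, SSSZ)))))
  →5  S^7(Z)

Term B:
  start: add(mul(SSSZ, SZ), S^4(Z))
  →1  add(add(SZ, mul(SSZ, SZ)), S^4(Z))
  →2  add(S(add(Z, mul(SSZ, SZ))), S^4(Z))
  →3  S(add(add(Z, mul(SSZ, SZ)), S^4(Z)))
  →4  S(add(mul(SSZ, SZ), S^4(Z)))
  →5  S(add(add(SZ, mul(SZ, SZ)), S^4(Z)))
  →6  S(add(S(add(Z, mul(SZ, SZ))), S^4(Z)))
  →7  S(S(add(add(Z, mul(SZ, SZ)), S^4(Z))))
  →8  S(S(add(mul(SZ, SZ), S^4(Z))))
  →9  S(S(add(add(SZ, mul(Z, SZ)), S^4(Z))))
  →10  S(S(add(S(add(Z, mul(Z, SZ))), S^4(Z))))
  →11  S(S(S(add(add(Z, mul(Z, SZ)), S^4(Z)))))
  →12  S(S(S(add(mul(Z, SZ), S^4(Z)))))
  →13  S(S(S(add(Z, S^4(Z)))))
  →14  S^7(Z)

Answer: SAME — A ⇓ S^7(Z), B ⇓ S^7(Z)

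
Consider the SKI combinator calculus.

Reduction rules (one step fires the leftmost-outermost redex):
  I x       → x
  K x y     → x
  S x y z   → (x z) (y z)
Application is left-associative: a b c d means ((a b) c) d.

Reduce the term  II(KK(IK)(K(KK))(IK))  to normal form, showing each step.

  start: II(KK(IK)(K(KK))(IK))
  →1  I(KK(IK)(K(KK))(IK))
  →2  KK(IK)(K(KK))(IK)
  →3  K(K(KK))(IK)
  →4  K(KK)

Answer: normal form = K(KK)  (in 4 steps)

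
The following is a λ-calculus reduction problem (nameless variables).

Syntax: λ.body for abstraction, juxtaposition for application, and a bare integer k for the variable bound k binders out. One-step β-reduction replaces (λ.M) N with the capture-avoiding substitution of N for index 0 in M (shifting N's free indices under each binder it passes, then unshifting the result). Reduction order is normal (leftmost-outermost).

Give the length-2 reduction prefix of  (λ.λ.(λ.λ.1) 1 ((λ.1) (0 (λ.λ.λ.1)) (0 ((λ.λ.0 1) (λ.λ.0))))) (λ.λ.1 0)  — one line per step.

Answer: after 2 steps: λ.(λ.λ.λ.1 0) ((λ.1) (0 (λ.λ.λ.1)) (0 ((λ.λ.0 1) (λ.λ.0))))

Derivation:
  start: (λ.λ.(λ.λ.1) 1 ((λ.1) (0 (λ.λ.λ.1)) (0 ((λ.λ.0 1) (λ.λ.0))))) (λ.λ.1 0)
  [1] λ.(λ.λ.1) (λ.λ.1 0) ((λ.1) (0 (λ.λ.λ.1)) (0 ((λ.λ.0 1) (λ.λ.0))))
  [2] λ.(λ.λ.λ.1 0) ((λ.1) (0 (λ.λ.λ.1)) (0 ((λ.λ.0 1) (λ.λ.0))))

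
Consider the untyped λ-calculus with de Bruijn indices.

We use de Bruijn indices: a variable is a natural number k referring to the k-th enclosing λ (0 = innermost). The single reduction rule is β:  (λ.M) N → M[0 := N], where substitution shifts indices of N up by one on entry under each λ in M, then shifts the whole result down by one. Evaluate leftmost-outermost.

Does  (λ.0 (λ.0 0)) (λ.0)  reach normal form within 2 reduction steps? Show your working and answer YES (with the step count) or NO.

Answer: YES — reaches normal form λ.0 0 in 2 ≤ 2 steps

Derivation:
  start: (λ.0 (λ.0 0)) (λ.0)
  →1  (λ.0) (λ.0 0)
  →2  λ.0 0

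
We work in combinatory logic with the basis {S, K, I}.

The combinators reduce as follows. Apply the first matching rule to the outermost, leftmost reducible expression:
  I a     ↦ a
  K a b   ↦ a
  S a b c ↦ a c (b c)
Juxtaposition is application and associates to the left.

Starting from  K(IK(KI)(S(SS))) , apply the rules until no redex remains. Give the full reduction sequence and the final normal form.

  start: K(IK(KI)(S(SS)))
  step 1: K(K(KI)(S(SS)))
  step 2: K(KI)

Answer: normal form = K(KI)  (in 2 steps)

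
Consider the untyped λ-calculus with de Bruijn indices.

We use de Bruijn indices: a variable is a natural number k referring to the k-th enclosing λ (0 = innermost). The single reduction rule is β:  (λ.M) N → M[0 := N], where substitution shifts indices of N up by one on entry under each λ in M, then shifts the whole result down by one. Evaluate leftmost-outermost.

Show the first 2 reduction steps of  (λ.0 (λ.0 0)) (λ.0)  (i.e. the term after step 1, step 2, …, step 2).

  start: (λ.0 (λ.0 0)) (λ.0)
  [1] (λ.0) (λ.0 0)
  [2] λ.0 0

Answer: after 2 steps: λ.0 0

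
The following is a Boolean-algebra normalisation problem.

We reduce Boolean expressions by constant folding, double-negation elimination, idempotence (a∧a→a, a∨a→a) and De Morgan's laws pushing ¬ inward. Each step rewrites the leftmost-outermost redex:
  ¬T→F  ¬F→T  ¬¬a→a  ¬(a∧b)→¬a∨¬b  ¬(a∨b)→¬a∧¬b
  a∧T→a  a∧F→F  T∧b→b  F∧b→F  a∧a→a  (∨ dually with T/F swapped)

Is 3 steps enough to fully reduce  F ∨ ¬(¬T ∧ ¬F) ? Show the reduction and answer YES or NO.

Answer: NO — after 3 steps the term is T ∨ ¬¬F, not yet normal

Reduction:
  start: F ∨ ¬(¬T ∧ ¬F)
  →1  ¬(¬T ∧ ¬F)
  →2  ¬¬T ∨ ¬¬F
  →3  T ∨ ¬¬F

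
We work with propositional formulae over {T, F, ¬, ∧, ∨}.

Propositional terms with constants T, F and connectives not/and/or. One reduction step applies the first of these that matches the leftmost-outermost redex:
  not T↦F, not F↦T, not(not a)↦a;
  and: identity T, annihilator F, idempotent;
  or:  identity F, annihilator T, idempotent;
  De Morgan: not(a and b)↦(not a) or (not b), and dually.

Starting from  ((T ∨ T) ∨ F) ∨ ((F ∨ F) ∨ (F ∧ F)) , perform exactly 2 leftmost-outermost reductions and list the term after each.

Answer: after 2 steps: T ∨ ((F ∨ F) ∨ (F ∧ F))

Derivation:
  start: ((T ∨ T) ∨ F) ∨ ((F ∨ F) ∨ (F ∧ F))
  →1  (T ∨ T) ∨ ((F ∨ F) ∨ (F ∧ F))
  →2  T ∨ ((F ∨ F) ∨ (F ∧ F))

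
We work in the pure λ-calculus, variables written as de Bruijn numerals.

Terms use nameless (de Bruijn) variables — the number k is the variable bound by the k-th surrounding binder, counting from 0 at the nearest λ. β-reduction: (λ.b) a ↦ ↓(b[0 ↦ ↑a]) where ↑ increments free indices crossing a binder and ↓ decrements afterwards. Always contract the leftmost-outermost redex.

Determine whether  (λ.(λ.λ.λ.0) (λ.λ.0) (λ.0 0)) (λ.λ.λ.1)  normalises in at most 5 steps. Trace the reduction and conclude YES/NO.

  start: (λ.(λ.λ.λ.0) (λ.λ.0) (λ.0 0)) (λ.λ.λ.1)
  →1  (λ.λ.λ.0) (λ.λ.0) (λ.0 0)
  →2  (λ.λ.0) (λ.0 0)
  →3  λ.0

Answer: YES — reaches normal form λ.0 in 3 ≤ 5 steps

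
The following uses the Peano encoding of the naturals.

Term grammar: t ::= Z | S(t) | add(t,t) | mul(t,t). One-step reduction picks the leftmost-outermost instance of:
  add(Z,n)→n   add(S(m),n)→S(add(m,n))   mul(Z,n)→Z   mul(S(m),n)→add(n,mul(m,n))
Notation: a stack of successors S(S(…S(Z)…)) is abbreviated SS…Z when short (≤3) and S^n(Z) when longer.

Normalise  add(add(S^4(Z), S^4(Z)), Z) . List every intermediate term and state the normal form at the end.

  start: add(add(S^4(Z), S^4(Z)), Z)
  step 1: add(S(add(SSSZ, S^4(Z))), Z)
  step 2: S(add(add(SSSZ, S^4(Z)), Z))
  step 3: S(add(S(add(SSZ, S^4(Z))), Z))
  step 4: S(S(add(add(SSZ, S^4(Z)), Z)))
  step 5: S(S(add(S(add(SZ, S^4(Z))), Z)))
  step 6: S(S(S(add(add(SZ, S^4(Z)), Z))))
  step 7: S(S(S(add(S(add(Z, S^4(Z))), Z))))
  step 8: S(S(S(S(add(add(Z, S^4(Z)), Z)))))
  step 9: S(S(S(S(add(S^4(Z), Z)))))
  step 10: S(S(S(S(S(add(SSSZ, Z))))))
  step 11: S(S(S(S(S(S(add(SSZ, Z)))))))
  step 12: S(S(S(S(S(S(S(add(SZ, Z))))))))
  step 13: S(S(S(S(S(S(S(S(add(Z, Z)))))))))
  step 14: S^8(Z)

Answer: normal form = S^8(Z)  (in 14 steps)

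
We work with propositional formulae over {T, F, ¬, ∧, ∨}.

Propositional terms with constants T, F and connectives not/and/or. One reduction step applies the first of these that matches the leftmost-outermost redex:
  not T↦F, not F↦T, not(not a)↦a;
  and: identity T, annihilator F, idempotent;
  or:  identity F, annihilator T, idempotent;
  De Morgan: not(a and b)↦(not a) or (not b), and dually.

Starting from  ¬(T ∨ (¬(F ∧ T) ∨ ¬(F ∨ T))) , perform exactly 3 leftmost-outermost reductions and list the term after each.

  start: ¬(T ∨ (¬(F ∧ T) ∨ ¬(F ∨ T)))
  [1] ¬T ∧ ¬(¬(F ∧ T) ∨ ¬(F ∨ T))
  [2] F ∧ ¬(¬(F ∧ T) ∨ ¬(F ∨ T))
  [3] F

Answer: after 3 steps: F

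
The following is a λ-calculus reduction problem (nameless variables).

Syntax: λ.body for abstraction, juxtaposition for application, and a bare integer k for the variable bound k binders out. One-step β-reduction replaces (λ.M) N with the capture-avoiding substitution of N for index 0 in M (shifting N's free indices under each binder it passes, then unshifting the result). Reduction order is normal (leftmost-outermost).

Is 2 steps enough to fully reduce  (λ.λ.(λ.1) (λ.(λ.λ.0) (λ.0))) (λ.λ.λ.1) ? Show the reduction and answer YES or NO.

Answer: YES — reaches normal form λ.0 in 2 ≤ 2 steps

Reduction:
  start: (λ.λ.(λ.1) (λ.(λ.λ.0) (λ.0))) (λ.λ.λ.1)
  →1  λ.(λ.1) (λ.(λ.λ.0) (λ.0))
  →2  λ.0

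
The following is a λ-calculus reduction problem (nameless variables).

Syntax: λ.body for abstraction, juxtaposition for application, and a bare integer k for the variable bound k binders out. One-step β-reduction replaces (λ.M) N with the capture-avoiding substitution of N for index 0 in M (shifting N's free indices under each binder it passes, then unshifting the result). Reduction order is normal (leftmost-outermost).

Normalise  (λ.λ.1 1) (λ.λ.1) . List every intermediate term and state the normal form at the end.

Answer: normal form = λ.λ.λ.λ.1  (in 2 steps)

Reduction:
  start: (λ.λ.1 1) (λ.λ.1)
  [1] λ.(λ.λ.1) (λ.λ.1)
  [2] λ.λ.λ.λ.1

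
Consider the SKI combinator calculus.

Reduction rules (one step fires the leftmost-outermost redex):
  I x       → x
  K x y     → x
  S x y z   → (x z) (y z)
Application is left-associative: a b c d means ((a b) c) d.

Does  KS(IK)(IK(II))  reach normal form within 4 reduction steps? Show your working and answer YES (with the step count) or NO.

Answer: YES — reaches normal form S(KI) in 3 ≤ 4 steps

Reduction:
  start: KS(IK)(IK(II))
  [1] S(IK(II))
  [2] S(K(II))
  [3] S(KI)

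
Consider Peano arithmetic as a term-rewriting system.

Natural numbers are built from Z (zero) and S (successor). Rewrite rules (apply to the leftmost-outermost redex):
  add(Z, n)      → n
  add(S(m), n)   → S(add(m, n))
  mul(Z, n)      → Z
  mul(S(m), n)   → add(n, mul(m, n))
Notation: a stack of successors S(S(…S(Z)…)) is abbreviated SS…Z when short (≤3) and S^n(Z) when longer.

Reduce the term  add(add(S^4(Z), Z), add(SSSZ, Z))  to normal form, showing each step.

Answer: normal form = S^7(Z)  (in 14 steps)

Working:
  start: add(add(S^4(Z), Z), add(SSSZ, Z))
  step 1: add(S(add(SSSZ, Z)), add(SSSZ, Z))
  step 2: S(add(add(SSSZ, Z), add(SSSZ, Z)))
  step 3: S(add(S(add(SSZ, Z)), add(SSSZ, Z)))
  step 4: S(S(add(add(SSZ, Z), add(SSSZ, Z))))
  step 5: S(S(add(S(add(SZ, Z)), add(SSSZ, Z))))
  step 6: S(S(S(add(add(SZ, Z), add(SSSZ, Z)))))
  step 7: S(S(S(add(S(add(Z, Z)), add(SSSZ, Z)))))
  step 8: S(S(S(S(add(add(Z, Z), add(SSSZ, Z))))))
  step 9: S(S(S(S(add(Z, add(SSSZ, Z))))))
  step 10: S(S(S(S(add(SSSZ, Z)))))
  step 11: S(S(S(S(S(add(SSZ, Z))))))
  step 12: S(S(S(S(S(S(add(SZ, Z)))))))
  step 13: S(S(S(S(S(S(S(add(Z, Z))))))))
  step 14: S^7(Z)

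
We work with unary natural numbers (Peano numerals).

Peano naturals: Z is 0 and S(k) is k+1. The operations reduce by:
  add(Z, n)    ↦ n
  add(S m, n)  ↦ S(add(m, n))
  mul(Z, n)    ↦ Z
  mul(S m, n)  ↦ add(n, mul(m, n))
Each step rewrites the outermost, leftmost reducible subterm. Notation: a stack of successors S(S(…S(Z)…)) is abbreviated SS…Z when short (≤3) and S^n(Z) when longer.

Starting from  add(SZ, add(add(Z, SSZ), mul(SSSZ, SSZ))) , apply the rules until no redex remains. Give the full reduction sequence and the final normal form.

Answer: normal form = S^9(Z)  (in 19 steps)

Reduction:
  start: add(SZ, add(add(Z, SSZ), mul(SSSZ, SSZ)))
  step 1: S(add(Z, add(add(Z, SSZ), mul(SSSZ, SSZ))))
  step 2: S(add(add(Z, SSZ), mul(SSSZ, SSZ)))
  step 3: S(add(SSZ, mul(SSSZ, SSZ)))
  step 4: S(S(add(SZ, mul(SSSZ, SSZ))))
  step 5: S(S(S(add(Z, mul(SSSZ, SSZ)))))
  step 6: S(S(S(mul(SSSZ, SSZ))))
  step 7: S(S(S(add(SSZ, mul(SSZ, SSZ)))))
  step 8: S(S(S(S(add(SZ, mul(SSZ, SSZ))))))
  step 9: S(S(S(S(S(add(Z, mul(SSZ, SSZ)))))))
  step 10: S(S(S(S(S(mul(SSZ, SSZ))))))
  step 11: S(S(S(S(S(add(SSZ, mul(SZ, SSZ)))))))
  step 12: S(S(S(S(S(S(add(SZ, mul(SZ, SSZ))))))))
  step 13: S(S(S(S(S(S(S(add(Z, mul(SZ, SSZ)))))))))
  step 14: S(S(S(S(S(S(S(mul(SZ, SSZ))))))))
  step 15: S(S(S(S(S(S(S(add(SSZ, mul(Z, SSZ)))))))))
  step 16: S(S(S(S(S(S(S(S(add(SZ, mul(Z, SSZ))))))))))
  step 17: S(S(S(S(S(S(S(S(S(add(Z, mul(Z, SSZ)))))))))))
  step 18: S(S(S(S(S(S(S(S(S(mul(Z, SSZ))))))))))
  step 19: S^9(Z)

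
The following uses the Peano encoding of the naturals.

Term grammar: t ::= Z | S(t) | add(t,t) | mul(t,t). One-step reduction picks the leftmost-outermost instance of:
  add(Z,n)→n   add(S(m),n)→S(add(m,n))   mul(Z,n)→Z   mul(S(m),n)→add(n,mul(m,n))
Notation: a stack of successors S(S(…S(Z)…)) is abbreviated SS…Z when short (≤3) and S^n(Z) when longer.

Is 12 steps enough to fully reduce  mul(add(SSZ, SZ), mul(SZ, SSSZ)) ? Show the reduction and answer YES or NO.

Answer: NO — after 12 steps the term is S(S(S(mul(add(SZ, SZ), mul(SZ, SSSZ))))), not yet normal

Reduction:
  start: mul(add(SSZ, SZ), mul(SZ, SSSZ))
  step 1: mul(S(add(SZ, SZ)), mul(SZ, SSSZ))
  step 2: add(mul(SZ, SSSZ), mul(add(SZ, SZ), mul(SZ, SSSZ)))
  step 3: add(add(SSSZ, mul(Z, SSSZ)), mul(add(SZ, SZ), mul(SZ, SSSZ)))
  step 4: add(S(add(SSZ, mul(Z, SSSZ))), mul(add(SZ, SZ), mul(SZ, SSSZ)))
  step 5: S(add(add(SSZ, mul(Z, SSSZ)), mul(add(SZ, SZ), mul(SZ, SSSZ))))
  step 6: S(add(S(add(SZ, mul(Z, SSSZ))), mul(add(SZ, SZ), mul(SZ, SSSZ))))
  step 7: S(S(add(add(SZ, mul(Z, SSSZ)), mul(add(SZ, SZ), mul(SZ, SSSZ)))))
  step 8: S(S(add(S(add(Z, mul(Z, SSSZ))), mul(add(SZ, SZ), mul(SZ, SSSZ)))))
  step 9: S(S(S(add(add(Z, mul(Z, SSSZ)), mul(add(SZ, SZ), mul(SZ, SSSZ))))))
  step 10: S(S(S(add(mul(Z, SSSZ), mul(add(SZ, SZ), mul(SZ, SSSZ))))))
  step 11: S(S(S(add(Z, mul(add(SZ, SZ), mul(SZ, SSSZ))))))
  step 12: S(S(S(mul(add(SZ, SZ), mul(SZ, SSSZ)))))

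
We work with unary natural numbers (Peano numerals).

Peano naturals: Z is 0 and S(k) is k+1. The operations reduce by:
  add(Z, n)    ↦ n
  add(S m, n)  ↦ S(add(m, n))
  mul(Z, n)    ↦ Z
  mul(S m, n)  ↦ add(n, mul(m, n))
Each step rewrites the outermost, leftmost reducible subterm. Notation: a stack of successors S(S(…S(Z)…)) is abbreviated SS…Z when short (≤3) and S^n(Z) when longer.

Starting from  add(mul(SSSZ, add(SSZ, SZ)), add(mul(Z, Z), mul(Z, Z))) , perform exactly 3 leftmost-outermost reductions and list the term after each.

  start: add(mul(SSSZ, add(SSZ, SZ)), add(mul(Z, Z), mul(Z, Z)))
  →1  add(add(add(SSZ, SZ), mul(SSZ, add(SSZ, SZ))), add(mul(Z, Z), mul(Z, Z)))
  →2  add(add(S(add(SZ, SZ)), mul(SSZ, add(SSZ, SZ))), add(mul(Z, Z), mul(Z, Z)))
  →3  add(S(add(add(SZ, SZ), mul(SSZ, add(SSZ, SZ)))), add(mul(Z, Z), mul(Z, Z)))

Answer: after 3 steps: add(S(add(add(SZ, SZ), mul(SSZ, add(SSZ, SZ)))), add(mul(Z, Z), mul(Z, Z)))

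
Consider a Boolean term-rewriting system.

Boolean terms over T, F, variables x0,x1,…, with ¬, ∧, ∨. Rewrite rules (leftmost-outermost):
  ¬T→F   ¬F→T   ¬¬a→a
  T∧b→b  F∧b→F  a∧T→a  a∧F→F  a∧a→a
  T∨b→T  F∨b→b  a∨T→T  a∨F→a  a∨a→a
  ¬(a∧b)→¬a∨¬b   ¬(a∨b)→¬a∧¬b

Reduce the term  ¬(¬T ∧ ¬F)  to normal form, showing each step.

Answer: normal form = T  (in 3 steps)

Derivation:
  start: ¬(¬T ∧ ¬F)
  [1] ¬¬T ∨ ¬¬F
  [2] T ∨ ¬¬F
  [3] T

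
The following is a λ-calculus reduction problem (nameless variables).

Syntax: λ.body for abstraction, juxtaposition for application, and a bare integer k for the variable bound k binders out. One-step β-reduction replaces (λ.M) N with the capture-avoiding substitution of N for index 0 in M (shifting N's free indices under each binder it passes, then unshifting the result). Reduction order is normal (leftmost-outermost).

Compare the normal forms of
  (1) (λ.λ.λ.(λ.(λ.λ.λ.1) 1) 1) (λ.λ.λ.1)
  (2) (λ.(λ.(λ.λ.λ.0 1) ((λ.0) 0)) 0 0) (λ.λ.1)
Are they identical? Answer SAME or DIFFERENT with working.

Answer: DIFFERENT — A ⇓ λ.λ.λ.λ.1, B ⇓ λ.0 (λ.λ.1)

Reduction:
Term A:
  start: (λ.λ.λ.(λ.(λ.λ.λ.1) 1) 1) (λ.λ.λ.1)
  step 1: λ.λ.(λ.(λ.λ.λ.1) 1) 1
  step 2: λ.λ.(λ.λ.λ.1) 0
  step 3: λ.λ.λ.λ.1

Term B:
  start: (λ.(λ.(λ.λ.λ.0 1) ((λ.0) 0)) 0 0) (λ.λ.1)
  step 1: (λ.(λ.λ.λ.0 1) ((λ.0) 0)) (λ.λ.1) (λ.λ.1)
  step 2: (λ.λ.λ.0 1) ((λ.0) (λ.λ.1)) (λ.λ.1)
  step 3: (λ.λ.0 1) (λ.λ.1)
  step 4: λ.0 (λ.λ.1)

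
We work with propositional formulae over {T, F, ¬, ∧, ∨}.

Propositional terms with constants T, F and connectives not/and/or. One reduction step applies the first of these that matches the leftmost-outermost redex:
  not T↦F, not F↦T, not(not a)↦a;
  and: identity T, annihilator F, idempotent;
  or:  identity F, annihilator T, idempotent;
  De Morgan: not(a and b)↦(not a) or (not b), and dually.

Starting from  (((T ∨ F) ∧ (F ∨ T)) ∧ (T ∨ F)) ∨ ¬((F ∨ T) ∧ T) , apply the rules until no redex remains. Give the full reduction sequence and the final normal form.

  start: (((T ∨ F) ∧ (F ∨ T)) ∧ (T ∨ F)) ∨ ¬((F ∨ T) ∧ T)
  [1] ((T ∧ (F ∨ T)) ∧ (T ∨ F)) ∨ ¬((F ∨ T) ∧ T)
  [2] ((F ∨ T) ∧ (T ∨ F)) ∨ ¬((F ∨ T) ∧ T)
  [3] (T ∧ (T ∨ F)) ∨ ¬((F ∨ T) ∧ T)
  [4] (T ∨ F) ∨ ¬((F ∨ T) ∧ T)
  [5] T ∨ ¬((F ∨ T) ∧ T)
  [6] T

Answer: normal form = T  (in 6 steps)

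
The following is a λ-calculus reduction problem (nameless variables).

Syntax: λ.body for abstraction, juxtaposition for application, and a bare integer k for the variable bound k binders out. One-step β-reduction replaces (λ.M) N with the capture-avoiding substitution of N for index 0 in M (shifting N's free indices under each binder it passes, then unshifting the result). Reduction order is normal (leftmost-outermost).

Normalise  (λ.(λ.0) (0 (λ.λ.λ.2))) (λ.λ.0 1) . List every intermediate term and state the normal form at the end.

  start: (λ.(λ.0) (0 (λ.λ.λ.2))) (λ.λ.0 1)
  step 1: (λ.0) ((λ.λ.0 1) (λ.λ.λ.2))
  step 2: (λ.λ.0 1) (λ.λ.λ.2)
  step 3: λ.0 (λ.λ.λ.2)

Answer: normal form = λ.0 (λ.λ.λ.2)  (in 3 steps)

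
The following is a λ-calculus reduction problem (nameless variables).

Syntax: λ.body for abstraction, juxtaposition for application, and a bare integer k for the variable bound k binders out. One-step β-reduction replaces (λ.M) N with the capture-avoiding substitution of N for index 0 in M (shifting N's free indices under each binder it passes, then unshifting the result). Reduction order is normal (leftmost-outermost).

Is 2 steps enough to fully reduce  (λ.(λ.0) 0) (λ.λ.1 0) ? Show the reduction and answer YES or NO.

  start: (λ.(λ.0) 0) (λ.λ.1 0)
  step 1: (λ.0) (λ.λ.1 0)
  step 2: λ.λ.1 0

Answer: YES — reaches normal form λ.λ.1 0 in 2 ≤ 2 steps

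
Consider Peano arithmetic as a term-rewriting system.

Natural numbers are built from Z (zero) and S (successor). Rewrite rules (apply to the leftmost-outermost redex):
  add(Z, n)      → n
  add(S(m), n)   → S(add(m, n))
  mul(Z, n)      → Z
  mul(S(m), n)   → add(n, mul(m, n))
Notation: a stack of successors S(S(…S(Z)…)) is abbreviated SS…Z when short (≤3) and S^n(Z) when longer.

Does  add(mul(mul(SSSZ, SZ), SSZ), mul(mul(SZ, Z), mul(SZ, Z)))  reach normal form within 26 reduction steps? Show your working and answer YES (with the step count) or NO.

Answer: NO — after 26 steps the term is S(S(S(S(S(S(add(mul(add(Z, mul(Z, SZ)), SSZ), mul(mul(SZ, Z), mul(SZ, Z))))))))), not yet normal

Reduction:
  start: add(mul(mul(SSSZ, SZ), SSZ), mul(mul(SZ, Z), mul(SZ, Z)))
  step 1: add(mul(add(SZ, mul(SSZ, SZ)), SSZ), mul(mul(SZ, Z), mul(SZ, Z)))
  step 2: add(mul(S(add(Z, mul(SSZ, SZ))), SSZ), mul(mul(SZ, Z), mul(SZ, Z)))
  step 3: add(add(SSZ, mul(add(Z, mul(SSZ, SZ)), SSZ)), mul(mul(SZ, Z), mul(SZ, Z)))
  step 4: add(S(add(SZ, mul(add(Z, mul(SSZ, SZ)), SSZ))), mul(mul(SZ, Z), mul(SZ, Z)))
  step 5: S(add(add(SZ, mul(add(Z, mul(SSZ, SZ)), SSZ)), mul(mul(SZ, Z), mul(SZ, Z))))
  step 6: S(add(S(add(Z, mul(add(Z, mul(SSZ, SZ)), SSZ))), mul(mul(SZ, Z), mul(SZ, Z))))
  step 7: S(S(add(add(Z, mul(add(Z, mul(SSZ, SZ)), SSZ)), mul(mul(SZ, Z), mul(SZ, Z)))))
  step 8: S(S(add(mul(add(Z, mul(SSZ, SZ)), SSZ), mul(mul(SZ, Z), mul(SZ, Z)))))
  step 9: S(S(add(mul(mul(SSZ, SZ), SSZ), mul(mul(SZ, Z), mul(SZ, Z)))))
  step 10: S(S(add(mul(add(SZ, mul(SZ, SZ)), SSZ), mul(mul(SZ, Z), mul(SZ, Z)))))
  step 11: S(S(add(mul(S(add(Z, mul(SZ, SZ))), SSZ), mul(mul(SZ, Z), mul(SZ, Z)))))
  step 12: S(S(add(add(SSZ, mul(add(Z, mul(SZ, SZ)), SSZ)), mul(mul(SZ, Z), mul(SZ, Z)))))
  step 13: S(S(add(S(add(SZ, mul(add(Z, mul(SZ, SZ)), SSZ))), mul(mul(SZ, Z), mul(SZ, Z)))))
  step 14: S(S(S(add(add(SZ, mul(add(Z, mul(SZ, SZ)), SSZ)), mul(mul(SZ, Z), mul(SZ, Z))))))
  step 15: S(S(S(add(S(add(Z, mul(add(Z, mul(SZ, SZ)), SSZ))), mul(mul(SZ, Z), mul(SZ, Z))))))
  step 16: S(S(S(S(add(add(Z, mul(add(Z, mul(SZ, SZ)), SSZ)), mul(mul(SZ, Z), mul(SZ, Z)))))))
  step 17: S(S(S(S(add(mul(add(Z, mul(SZ, SZ)), SSZ), mul(mul(SZ, Z), mul(SZ, Z)))))))
  step 18: S(S(S(S(add(mul(mul(SZ, SZ), SSZ), mul(mul(SZ, Z), mul(SZ, Z)))))))
  step 19: S(S(S(S(add(mul(add(SZ, mul(Z, SZ)), SSZ), mul(mul(SZ, Z), mul(SZ, Z)))))))
  step 20: S(S(S(S(add(mul(S(add(Z, mul(Z, SZ))), SSZ), mul(mul(SZ, Z), mul(SZ, Z)))))))
  step 21: S(S(S(S(add(add(SSZ, mul(add(Z, mul(Z, SZ)), SSZ)), mul(mul(SZ, Z), mul(SZ, Z)))))))
  step 22: S(S(S(S(add(S(add(SZ, mul(add(Z, mul(Z, SZ)), SSZ))), mul(mul(SZ, Z), mul(SZ, Z)))))))
  step 23: S(S(S(S(S(add(add(SZ, mul(add(Z, mul(Z, SZ)), SSZ)), mul(mul(SZ, Z), mul(SZ, Z))))))))
  step 24: S(S(S(S(S(add(S(add(Z, mul(add(Z, mul(Z, SZ)), SSZ))), mul(mul(SZ, Z), mul(SZ, Z))))))))
  step 25: S(S(S(S(S(S(add(add(Z, mul(add(Z, mul(Z, SZ)), SSZ)), mul(mul(SZ, Z), mul(SZ, Z)))))))))
  step 26: S(S(S(S(S(S(add(mul(add(Z, mul(Z, SZ)), SSZ), mul(mul(SZ, Z), mul(SZ, Z)))))))))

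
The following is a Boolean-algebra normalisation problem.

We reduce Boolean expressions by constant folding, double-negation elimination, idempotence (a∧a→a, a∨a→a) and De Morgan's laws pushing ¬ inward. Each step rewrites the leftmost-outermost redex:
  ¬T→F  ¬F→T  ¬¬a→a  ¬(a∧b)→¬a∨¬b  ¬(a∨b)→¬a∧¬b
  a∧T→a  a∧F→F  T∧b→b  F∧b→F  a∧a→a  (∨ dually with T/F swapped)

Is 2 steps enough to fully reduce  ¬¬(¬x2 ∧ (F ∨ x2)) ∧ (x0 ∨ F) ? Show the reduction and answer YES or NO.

Answer: NO — after 2 steps the term is (¬x2 ∧ x2) ∧ (x0 ∨ F), not yet normal

Derivation:
  start: ¬¬(¬x2 ∧ (F ∨ x2)) ∧ (x0 ∨ F)
  [1] (¬x2 ∧ (F ∨ x2)) ∧ (x0 ∨ F)
  [2] (¬x2 ∧ x2) ∧ (x0 ∨ F)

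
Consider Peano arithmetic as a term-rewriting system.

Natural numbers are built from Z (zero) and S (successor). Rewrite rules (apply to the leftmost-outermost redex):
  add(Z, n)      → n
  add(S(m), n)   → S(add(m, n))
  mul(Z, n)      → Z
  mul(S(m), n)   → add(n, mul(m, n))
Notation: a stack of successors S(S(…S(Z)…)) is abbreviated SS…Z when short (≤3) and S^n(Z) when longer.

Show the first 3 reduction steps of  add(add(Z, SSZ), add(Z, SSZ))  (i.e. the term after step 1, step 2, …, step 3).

Answer: after 3 steps: S(S(add(Z, add(Z, SSZ))))

Working:
  start: add(add(Z, SSZ), add(Z, SSZ))
  [1] add(SSZ, add(Z, SSZ))
  [2] S(add(SZ, add(Z, SSZ)))
  [3] S(S(add(Z, add(Z, SSZ))))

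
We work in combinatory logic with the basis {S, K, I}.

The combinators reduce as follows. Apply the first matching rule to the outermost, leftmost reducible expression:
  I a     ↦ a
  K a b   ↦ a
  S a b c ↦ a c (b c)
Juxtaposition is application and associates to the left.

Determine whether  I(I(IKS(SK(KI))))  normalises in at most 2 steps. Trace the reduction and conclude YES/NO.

  start: I(I(IKS(SK(KI))))
  [1] I(IKS(SK(KI)))
  [2] IKS(SK(KI))

Answer: NO — after 2 steps the term is IKS(SK(KI)), not yet normal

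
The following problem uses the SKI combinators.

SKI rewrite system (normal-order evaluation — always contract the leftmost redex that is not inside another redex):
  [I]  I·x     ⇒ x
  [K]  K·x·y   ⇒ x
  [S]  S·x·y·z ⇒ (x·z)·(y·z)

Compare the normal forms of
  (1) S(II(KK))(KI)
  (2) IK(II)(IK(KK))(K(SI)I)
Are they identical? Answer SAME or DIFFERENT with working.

Answer: DIFFERENT — A ⇓ S(KK)(KI), B ⇓ SI

Reduction:
Term A:
  start: S(II(KK))(KI)
  [1] S(I(KK))(KI)
  [2] S(KK)(KI)

Term B:
  start: IK(II)(IK(KK))(K(SI)I)
  [1] K(II)(IK(KK))(K(SI)I)
  [2] II(K(SI)I)
  [3] I(K(SI)I)
  [4] K(SI)I
  [5] SI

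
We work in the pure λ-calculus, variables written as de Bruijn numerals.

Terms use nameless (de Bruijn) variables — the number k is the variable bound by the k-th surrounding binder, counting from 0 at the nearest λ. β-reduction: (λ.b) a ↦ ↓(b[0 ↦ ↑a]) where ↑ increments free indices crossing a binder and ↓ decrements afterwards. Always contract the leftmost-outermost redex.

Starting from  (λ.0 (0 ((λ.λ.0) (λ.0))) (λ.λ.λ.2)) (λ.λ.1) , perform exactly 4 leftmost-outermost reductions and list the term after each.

  start: (λ.0 (0 ((λ.λ.0) (λ.0))) (λ.λ.λ.2)) (λ.λ.1)
  [1] (λ.λ.1) ((λ.λ.1) ((λ.λ.0) (λ.0))) (λ.λ.λ.2)
  [2] (λ.(λ.λ.1) ((λ.λ.0) (λ.0))) (λ.λ.λ.2)
  [3] (λ.λ.1) ((λ.λ.0) (λ.0))
  [4] λ.(λ.λ.0) (λ.0)

Answer: after 4 steps: λ.(λ.λ.0) (λ.0)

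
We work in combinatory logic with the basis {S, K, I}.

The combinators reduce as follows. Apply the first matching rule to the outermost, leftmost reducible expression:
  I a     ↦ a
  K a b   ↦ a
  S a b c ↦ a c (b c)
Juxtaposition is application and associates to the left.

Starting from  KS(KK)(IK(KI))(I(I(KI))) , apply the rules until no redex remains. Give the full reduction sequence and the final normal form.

  start: KS(KK)(IK(KI))(I(I(KI)))
  →1  S(IK(KI))(I(I(KI)))
  →2  S(K(KI))(I(I(KI)))
  →3  S(K(KI))(I(KI))
  →4  S(K(KI))(KI)

Answer: normal form = S(K(KI))(KI)  (in 4 steps)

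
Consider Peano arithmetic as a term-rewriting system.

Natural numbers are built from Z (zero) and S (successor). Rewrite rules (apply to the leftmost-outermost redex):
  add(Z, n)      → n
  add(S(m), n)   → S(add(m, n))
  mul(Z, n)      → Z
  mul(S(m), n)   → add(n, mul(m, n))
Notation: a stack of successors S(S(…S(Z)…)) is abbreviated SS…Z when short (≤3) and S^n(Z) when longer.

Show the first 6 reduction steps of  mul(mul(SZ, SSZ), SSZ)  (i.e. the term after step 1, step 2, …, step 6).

Answer: after 6 steps: S(S(mul(add(SZ, mul(Z, SSZ)), SSZ)))

Derivation:
  start: mul(mul(SZ, SSZ), SSZ)
  →1  mul(add(SSZ, mul(Z, SSZ)), SSZ)
  →2  mul(S(add(SZ, mul(Z, SSZ))), SSZ)
  →3  add(SSZ, mul(add(SZ, mul(Z, SSZ)), SSZ))
  →4  S(add(SZ, mul(add(SZ, mul(Z, SSZ)), SSZ)))
  →5  S(S(add(Z, mul(add(SZ, mul(Z, SSZ)), SSZ))))
  →6  S(S(mul(add(SZ, mul(Z, SSZ)), SSZ)))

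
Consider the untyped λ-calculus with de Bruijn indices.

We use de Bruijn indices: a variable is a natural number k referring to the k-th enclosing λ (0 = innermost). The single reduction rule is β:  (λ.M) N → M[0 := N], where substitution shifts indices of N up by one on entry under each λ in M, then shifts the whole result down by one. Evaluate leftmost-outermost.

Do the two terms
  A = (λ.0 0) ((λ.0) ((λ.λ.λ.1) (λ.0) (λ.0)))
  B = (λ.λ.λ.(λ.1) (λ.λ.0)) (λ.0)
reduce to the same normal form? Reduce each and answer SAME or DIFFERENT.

Term A:
  start: (λ.0 0) ((λ.0) ((λ.λ.λ.1) (λ.0) (λ.0)))
  step 1: (λ.0) ((λ.λ.λ.1) (λ.0) (λ.0)) ((λ.0) ((λ.λ.λ.1) (λ.0) (λ.0)))
  step 2: (λ.λ.λ.1) (λ.0) (λ.0) ((λ.0) ((λ.λ.λ.1) (λ.0) (λ.0)))
  step 3: (λ.λ.1) (λ.0) ((λ.0) ((λ.λ.λ.1) (λ.0) (λ.0)))
  step 4: (λ.λ.0) ((λ.0) ((λ.λ.λ.1) (λ.0) (λ.0)))
  step 5: λ.0

Term B:
  start: (λ.λ.λ.(λ.1) (λ.λ.0)) (λ.0)
  step 1: λ.λ.(λ.1) (λ.λ.0)
  step 2: λ.λ.0

Answer: DIFFERENT — A ⇓ λ.0, B ⇓ λ.λ.0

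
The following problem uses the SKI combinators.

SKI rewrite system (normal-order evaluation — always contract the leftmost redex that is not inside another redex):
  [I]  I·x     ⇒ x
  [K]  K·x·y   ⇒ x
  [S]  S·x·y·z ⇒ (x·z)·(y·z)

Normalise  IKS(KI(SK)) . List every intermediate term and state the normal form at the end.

  start: IKS(KI(SK))
  [1] KS(KI(SK))
  [2] S

Answer: normal form = S  (in 2 steps)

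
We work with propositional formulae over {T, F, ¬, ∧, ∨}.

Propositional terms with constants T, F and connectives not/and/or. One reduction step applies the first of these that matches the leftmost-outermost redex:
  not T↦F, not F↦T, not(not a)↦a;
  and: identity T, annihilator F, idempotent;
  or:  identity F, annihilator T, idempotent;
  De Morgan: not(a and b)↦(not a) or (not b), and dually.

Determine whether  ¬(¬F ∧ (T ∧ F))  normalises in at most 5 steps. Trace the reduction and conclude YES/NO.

  start: ¬(¬F ∧ (T ∧ F))
  →1  ¬¬F ∨ ¬(T ∧ F)
  →2  F ∨ ¬(T ∧ F)
  →3  ¬(T ∧ F)
  →4  ¬T ∨ ¬F
  →5  F ∨ ¬F

Answer: NO — after 5 steps the term is F ∨ ¬F, not yet normal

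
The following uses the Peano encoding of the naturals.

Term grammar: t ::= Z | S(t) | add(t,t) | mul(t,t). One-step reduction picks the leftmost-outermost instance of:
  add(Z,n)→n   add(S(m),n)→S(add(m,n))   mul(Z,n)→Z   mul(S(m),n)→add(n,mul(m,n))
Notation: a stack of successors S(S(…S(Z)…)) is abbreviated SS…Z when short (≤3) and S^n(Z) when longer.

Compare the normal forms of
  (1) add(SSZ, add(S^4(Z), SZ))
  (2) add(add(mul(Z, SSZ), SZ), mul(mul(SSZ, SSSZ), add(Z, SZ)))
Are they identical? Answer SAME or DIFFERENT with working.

Answer: SAME — A ⇓ S^7(Z), B ⇓ S^7(Z)

Reduction:
Term A:
  start: add(SSZ, add(S^4(Z), SZ))
  [1] S(add(SZ, add(S^4(Z), SZ)))
  [2] S(S(add(Z, add(S^4(Z), SZ))))
  [3] S(S(add(S^4(Z), SZ)))
  [4] S(S(S(add(SSSZ, SZ))))
  [5] S(S(S(S(add(SSZ, SZ)))))
  [6] S(S(S(S(S(add(SZ, SZ))))))
  [7] S(S(S(S(S(S(add(Z, SZ)))))))
  [8] S^7(Z)

Term B:
  start: add(add(mul(Z, SSZ), SZ), mul(mul(SSZ, SSSZ), add(Z, SZ)))
  [1] add(add(Z, SZ), mul(mul(SSZ, SSSZ), add(Z, SZ)))
  [2] add(SZ, mul(mul(SSZ, SSSZ), add(Z, SZ)))
  [3] S(add(Z, mul(mul(SSZ, SSSZ), add(Z, SZ))))
  [4] S(mul(mul(SSZ, SSSZ), add(Z, SZ)))
  [5] S(mul(add(SSSZ, mul(SZ, SSSZ)), add(Z, SZ)))
  [6] S(mul(S(add(SSZ, mul(SZ, SSSZ))), add(Z, SZ)))
  [7] S(add(add(Z, SZ), mul(add(SSZ, mul(SZ, SSSZ)), add(Z, SZ))))
  [8] S(add(SZ, mul(add(SSZ, mul(SZ, SSSZ)), add(Z, SZ))))
  [9] S(S(add(Z, mul(add(SSZ, mul(SZ, SSSZ)), add(Z, SZ)))))
  [10] S(S(mul(add(SSZ, mul(SZ, SSSZ)), add(Z, SZ))))
  [11] S(S(mul(S(add(SZ, mul(SZ, SSSZ))), add(Z, SZ))))
  [12] S(S(add(add(Z, SZ), mul(add(SZ, mul(SZ, SSSZ)), add(Z, SZ)))))
  [13] S(S(add(SZ, mul(add(SZ, mul(SZ, SSSZ)), add(Z, SZ)))))
  [14] S(S(S(add(Z, mul(add(SZ, mul(SZ, SSSZ)), add(Z, SZ))))))
  [15] S(S(S(mul(add(SZ, mul(SZ, SSSZ)), add(Z, SZ)))))
  [16] S(S(S(mul(S(add(Z, mul(SZ, SSSZ))), add(Z, SZ)))))
  [17] S(S(S(add(add(Z, SZ), mul(add(Z, mul(SZ, SSSZ)), add(Z, SZ))))))
  [18] S(S(S(add(SZ, mul(add(Z, mul(SZ, SSSZ)), add(Z, SZ))))))
  [19] S(S(S(S(add(Z, mul(add(Z, mul(SZ, SSSZ)), add(Z, SZ)))))))
  [20] S(S(S(S(mul(add(Z, mul(SZ, SSSZ)), add(Z, SZ))))))
  [21] S(S(S(S(mul(mul(SZ, SSSZ), add(Z, SZ))))))
  [22] S(S(S(S(mul(add(SSSZ, mul(Z, SSSZ)), add(Z, SZ))))))
  [23] S(S(S(S(mul(S(add(SSZ, mul(Z, SSSZ))), add(Z, SZ))))))
  [24] S(S(S(S(add(add(Z, SZ), mul(add(SSZ, mul(Z, SSSZ)), add(Z, SZ)))))))
  [25] S(S(S(S(add(SZ, mul(add(SSZ, mul(Z, SSSZ)), add(Z, SZ)))))))
  [26] S(S(S(S(S(add(Z, mul(add(SSZ, mul(Z, SSSZ)), add(Z, SZ))))))))
  [27] S(S(S(S(S(mul(add(SSZ, mul(Z, SSSZ)), add(Z, SZ)))))))
  [28] S(S(S(S(S(mul(S(add(SZ, mul(Z, SSSZ))), add(Z, SZ)))))))
  [29] S(S(S(S(S(add(add(Z, SZ), mul(add(SZ, mul(Z, SSSZ)), add(Z, SZ))))))))
  [30] S(S(S(S(S(add(SZ, mul(add(SZ, mul(Z, SSSZ)), add(Z, SZ))))))))
  [31] S(S(S(S(S(S(add(Z, mul(add(SZ, mul(Z, SSSZ)), add(Z, SZ)))))))))
  [32] S(S(S(S(S(S(mul(add(SZ, mul(Z, SSSZ)), add(Z, SZ))))))))
  [33] S(S(S(S(S(S(mul(S(add(Z, mul(Z, SSSZ))), add(Z, SZ))))))))
  [34] S(S(S(S(S(S(add(add(Z, SZ), mul(add(Z, mul(Z, SSSZ)), add(Z, SZ)))))))))
  [35] S(S(S(S(S(S(add(SZ, mul(add(Z, mul(Z, SSSZ)), add(Z, SZ)))))))))
  [36] S(S(S(S(S(S(S(add(Z, mul(add(Z, mul(Z, SSSZ)), add(Z, SZ))))))))))
  [37] S(S(S(S(S(S(S(mul(add(Z, mul(Z, SSSZ)), add(Z, SZ)))))))))
  [38] S(S(S(S(S(S(S(mul(mul(Z, SSSZ), add(Z, SZ)))))))))
  [39] S(S(S(S(S(S(S(mul(Z, add(Z, SZ)))))))))
  [40] S^7(Z)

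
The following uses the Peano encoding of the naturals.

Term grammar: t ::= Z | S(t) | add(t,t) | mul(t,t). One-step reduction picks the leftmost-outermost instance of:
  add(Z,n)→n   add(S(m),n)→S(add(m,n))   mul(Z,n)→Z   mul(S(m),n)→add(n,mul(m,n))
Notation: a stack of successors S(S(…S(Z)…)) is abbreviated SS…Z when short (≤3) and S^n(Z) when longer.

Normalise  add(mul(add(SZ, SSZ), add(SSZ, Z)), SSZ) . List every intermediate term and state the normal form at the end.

  start: add(mul(add(SZ, SSZ), add(SSZ, Z)), SSZ)
  →1  add(mul(S(add(Z, SSZ)), add(SSZ, Z)), SSZ)
  →2  add(add(add(SSZ, Z), mul(add(Z, SSZ), add(SSZ, Z))), SSZ)
  →3  add(add(S(add(SZ, Z)), mul(add(Z, SSZ), add(SSZ, Z))), SSZ)
  →4  add(S(add(add(SZ, Z), mul(add(Z, SSZ), add(SSZ, Z)))), SSZ)
  →5  S(add(add(add(SZ, Z), mul(add(Z, SSZ), add(SSZ, Z))), SSZ))
  →6  S(add(add(S(add(Z, Z)), mul(add(Z, SSZ), add(SSZ, Z))), SSZ))
  →7  S(add(S(add(add(Z, Z), mul(add(Z, SSZ), add(SSZ, Z)))), SSZ))
  →8  S(S(add(add(add(Z, Z), mul(add(Z, SSZ), add(SSZ, Z))), SSZ)))
  →9  S(S(add(add(Z, mul(add(Z, SSZ), add(SSZ, Z))), SSZ)))
  →10  S(S(add(mul(add(Z, SSZ), add(SSZ, Z)), SSZ)))
  →11  S(S(add(mul(SSZ, add(SSZ, Z)), SSZ)))
  →12  S(S(add(add(add(SSZ, Z), mul(SZ, add(SSZ, Z))), SSZ)))
  →13  S(S(add(add(S(add(SZ, Z)), mul(SZ, add(SSZ, Z))), SSZ)))
  →14  S(S(add(S(add(add(SZ, Z), mul(SZ, add(SSZ, Z)))), SSZ)))
  →15  S(S(S(add(add(add(SZ, Z), mul(SZ, add(SSZ, Z))), SSZ))))
  →16  S(S(S(add(add(S(add(Z, Z)), mul(SZ, add(SSZ, Z))), SSZ))))
  →17  S(S(S(add(S(add(add(Z, Z), mul(SZ, add(SSZ, Z)))), SSZ))))
  →18  S(S(S(S(add(add(add(Z, Z), mul(SZ, add(SSZ, Z))), SSZ)))))
  →19  S(S(S(S(add(add(Z, mul(SZ, add(SSZ, Z))), SSZ)))))
  →20  S(S(S(S(add(mul(SZ, add(SSZ, Z)), SSZ)))))
  →21  S(S(S(S(add(add(add(SSZ, Z), mul(Z, add(SSZ, Z))), SSZ)))))
  →22  S(S(S(S(add(add(S(add(SZ, Z)), mul(Z, add(SSZ, Z))), SSZ)))))
  →23  S(S(S(S(add(S(add(add(SZ, Z), mul(Z, add(SSZ, Z)))), SSZ)))))
  →24  S(S(S(S(S(add(add(add(SZ, Z), mul(Z, add(SSZ, Z))), SSZ))))))
  →25  S(S(S(S(S(add(add(S(add(Z, Z)), mul(Z, add(SSZ, Z))), SSZ))))))
  →26  S(S(S(S(S(add(S(add(add(Z, Z), mul(Z, add(SSZ, Z)))), SSZ))))))
  →27  S(S(S(S(S(S(add(add(add(Z, Z), mul(Z, add(SSZ, Z))), SSZ)))))))
  →28  S(S(S(S(S(S(add(add(Z, mul(Z, add(SSZ, Z))), SSZ)))))))
  →29  S(S(S(S(S(S(add(mul(Z, add(SSZ, Z)), SSZ)))))))
  →30  S(S(S(S(S(S(add(Z, SSZ)))))))
  →31  S^8(Z)

Answer: normal form = S^8(Z)  (in 31 steps)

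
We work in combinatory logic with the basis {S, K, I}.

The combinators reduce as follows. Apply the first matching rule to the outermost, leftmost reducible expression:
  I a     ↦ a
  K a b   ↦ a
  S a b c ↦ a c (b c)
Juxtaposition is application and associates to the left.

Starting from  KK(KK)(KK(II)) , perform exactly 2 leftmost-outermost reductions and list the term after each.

Answer: after 2 steps: KK

Reduction:
  start: KK(KK)(KK(II))
  →1  K(KK(II))
  →2  KK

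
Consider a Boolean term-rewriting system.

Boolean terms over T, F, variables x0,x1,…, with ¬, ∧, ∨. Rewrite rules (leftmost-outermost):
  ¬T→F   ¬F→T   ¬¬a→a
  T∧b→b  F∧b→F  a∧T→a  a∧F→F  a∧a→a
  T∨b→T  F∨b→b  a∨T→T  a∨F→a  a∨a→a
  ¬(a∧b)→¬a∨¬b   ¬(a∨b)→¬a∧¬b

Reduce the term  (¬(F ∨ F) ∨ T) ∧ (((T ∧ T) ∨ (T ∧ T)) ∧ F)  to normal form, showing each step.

  start: (¬(F ∨ F) ∨ T) ∧ (((T ∧ T) ∨ (T ∧ T)) ∧ F)
  [1] T ∧ (((T ∧ T) ∨ (T ∧ T)) ∧ F)
  [2] ((T ∧ T) ∨ (T ∧ T)) ∧ F
  [3] F

Answer: normal form = F  (in 3 steps)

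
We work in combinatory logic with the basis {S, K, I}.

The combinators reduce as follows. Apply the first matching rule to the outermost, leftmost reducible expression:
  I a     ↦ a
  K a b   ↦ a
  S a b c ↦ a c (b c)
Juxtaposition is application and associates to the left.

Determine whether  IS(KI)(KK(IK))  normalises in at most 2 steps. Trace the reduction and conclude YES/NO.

  start: IS(KI)(KK(IK))
  step 1: S(KI)(KK(IK))
  step 2: S(KI)K

Answer: YES — reaches normal form S(KI)K in 2 ≤ 2 steps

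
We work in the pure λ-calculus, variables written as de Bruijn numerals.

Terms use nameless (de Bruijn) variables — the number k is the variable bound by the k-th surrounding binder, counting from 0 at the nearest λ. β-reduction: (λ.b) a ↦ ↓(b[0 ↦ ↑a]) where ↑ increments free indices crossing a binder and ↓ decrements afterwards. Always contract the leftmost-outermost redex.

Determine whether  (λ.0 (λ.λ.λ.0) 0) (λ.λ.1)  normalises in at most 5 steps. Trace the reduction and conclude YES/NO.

  start: (λ.0 (λ.λ.λ.0) 0) (λ.λ.1)
  [1] (λ.λ.1) (λ.λ.λ.0) (λ.λ.1)
  [2] (λ.λ.λ.λ.0) (λ.λ.1)
  [3] λ.λ.λ.0

Answer: YES — reaches normal form λ.λ.λ.0 in 3 ≤ 5 steps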